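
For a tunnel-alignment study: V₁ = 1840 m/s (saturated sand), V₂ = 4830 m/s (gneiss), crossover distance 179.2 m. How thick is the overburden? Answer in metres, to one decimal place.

60.0 m

x_cross = 2h·√((V₂+V₁)/(V₂−V₁)) → h = x_cross / (2·√((V₂+V₁)/(V₂−V₁))).
√((V₂+V₁)/(V₂−V₁)) = √((4830+1840)/(4830−1840)) = 1.4936.
h = 179.2 / (2·1.4936) = 59.99 m.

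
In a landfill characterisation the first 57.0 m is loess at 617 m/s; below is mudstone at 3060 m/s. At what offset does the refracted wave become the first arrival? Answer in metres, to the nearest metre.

θ_c = arcsin(617/3060) = 11.63°, so cos θ_c = 0.9795 and tᵢ = 2h cos θ_c/V₁ = 0.1810 s.
At crossover x/V₁ = x/V₂ + tᵢ ⇒ x = tᵢ/(1/V₁ − 1/V₂) = 0.18097/(1.6207e-03 − 3.2680e-04) = 139.86 m.

140 m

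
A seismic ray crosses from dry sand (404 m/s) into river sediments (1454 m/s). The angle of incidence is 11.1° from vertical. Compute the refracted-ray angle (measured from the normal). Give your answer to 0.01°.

sin θ₁/V₁ = sin θ₂/V₂ ⇒ sin θ₂ = 1454·sin 11.1°/404 = 1454·0.1925/404 = 0.6929.
θ₂ = arcsin 0.6929 = 43.86° from the normal.

43.86°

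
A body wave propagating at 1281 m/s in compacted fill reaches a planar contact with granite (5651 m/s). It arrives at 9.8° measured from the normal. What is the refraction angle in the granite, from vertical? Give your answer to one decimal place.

48.7°

sin θ₁/V₁ = sin θ₂/V₂ ⇒ sin θ₂ = 5651·sin 9.8°/1281 = 5651·0.1702/1281 = 0.7509.
θ₂ = sin⁻¹(0.7509) = 48.67° (from vertical).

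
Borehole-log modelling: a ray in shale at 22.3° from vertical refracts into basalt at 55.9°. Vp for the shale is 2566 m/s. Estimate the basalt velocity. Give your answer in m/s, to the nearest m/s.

5600 m/s

sin 22.3° = 0.3795; sin 55.9° = 0.8281.
V₂ = V₁·(sin θ₂/sin θ₁) = 2566·(0.8281/0.3795) = 5599.60 m/s.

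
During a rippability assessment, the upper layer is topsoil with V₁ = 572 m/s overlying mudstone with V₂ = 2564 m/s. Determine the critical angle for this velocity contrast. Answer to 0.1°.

Critical incidence: sin θ_c = V₁/V₂ = 572/2564 = 0.2231.
θ_c = arcsin 0.2231 = 12.89°.

12.9°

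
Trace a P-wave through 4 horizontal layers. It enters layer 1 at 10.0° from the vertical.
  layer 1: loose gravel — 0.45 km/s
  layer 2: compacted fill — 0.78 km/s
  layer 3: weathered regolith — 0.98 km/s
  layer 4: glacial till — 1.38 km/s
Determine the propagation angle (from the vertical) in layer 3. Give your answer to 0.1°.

22.2°

Snell's law across each interface conserves sin θ / V, so sin θ_3 = V_3·sin θ₁/V₁.
sin θ_3 = 0.98 × sin 10.0° / 0.45 = 0.3782.
θ_3 = arcsin 0.3782 = 22.22°.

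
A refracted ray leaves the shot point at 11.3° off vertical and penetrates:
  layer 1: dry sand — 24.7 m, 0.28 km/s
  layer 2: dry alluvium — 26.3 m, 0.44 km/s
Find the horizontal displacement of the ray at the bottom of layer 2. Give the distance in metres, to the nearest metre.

13 m

Apply Snell's law at each interface; in layer i the horizontal offset is hᵢ·tan θᵢ.
Layer 1: θ = 11.30°; offset = 24.7·tan 11.30° = 4.936 m.
Layer 2: sin θ = 0.44·sin 11.3°/0.28 = 0.3079, θ = 17.93°; offset = 26.3·tan 17.93° = 8.512 m.
Summing the layer offsets gives 13.447 m.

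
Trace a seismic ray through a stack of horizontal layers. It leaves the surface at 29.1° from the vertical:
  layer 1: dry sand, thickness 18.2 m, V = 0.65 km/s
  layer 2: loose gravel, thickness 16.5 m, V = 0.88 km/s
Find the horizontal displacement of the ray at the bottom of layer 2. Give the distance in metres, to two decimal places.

p = sin θ₁/V₁ = sin 29.1°/0.65 = 7.4821e-01 s/km is conserved through the stack.
Layer 1: θ = 29.10°; offset = 18.2·tan 29.10° = 10.1300 m.
Layer 2: sin θ = p·0.88 = 0.6584 → θ = 41.18°; offset = 16.5·tan 41.18° = 14.4344 m.
Summing the layer offsets gives 24.5643 m.

24.56 m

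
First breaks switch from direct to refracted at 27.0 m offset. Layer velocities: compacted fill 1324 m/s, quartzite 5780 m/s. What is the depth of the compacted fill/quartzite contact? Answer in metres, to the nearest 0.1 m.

10.7 m

h = (x_cross/2)·√((V₂−V₁)/(V₂+V₁)).
(V₂−V₁)/(V₂+V₁) = (5780−1324)/(5780+1324) = 0.6273; √ = 0.7920.
h = (27.0/2)·0.7920 = 10.69 m.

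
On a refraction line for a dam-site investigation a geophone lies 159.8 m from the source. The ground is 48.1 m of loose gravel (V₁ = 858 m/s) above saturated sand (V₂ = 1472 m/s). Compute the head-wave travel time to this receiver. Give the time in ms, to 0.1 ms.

t = x/V₂ + 2h·√(V₂²−V₁²)/(V₁V₂).
√(V₂²−V₁²) = √(1472²−858²) = 1196.1 m/s; delay term = 2·48.1·1196.1/(858·1472) = 0.09110 s.
t = 159.8/1472 + 0.09110 = 0.19966 s.

199.7 ms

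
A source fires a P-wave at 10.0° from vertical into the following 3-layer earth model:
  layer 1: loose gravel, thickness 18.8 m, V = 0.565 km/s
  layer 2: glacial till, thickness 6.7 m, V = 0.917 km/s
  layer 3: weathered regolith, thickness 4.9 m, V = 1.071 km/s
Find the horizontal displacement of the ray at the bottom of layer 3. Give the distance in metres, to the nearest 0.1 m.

Apply Snell's law at each interface; in layer i the horizontal offset is hᵢ·tan θᵢ.
Layer 1: θ = 10.00°; offset = 18.8·tan 10.00° = 3.315 m.
Layer 2: sin θ = 0.917·sin 10.0°/0.565 = 0.2818, θ = 16.37°; offset = 6.7·tan 16.37° = 1.968 m.
Layer 3: sin θ = 1.071·sin 10.0°/0.565 = 0.3292, θ = 19.22°; offset = 4.9·tan 19.22° = 1.708 m.
Σ offsets = 6.991 m.

7.0 m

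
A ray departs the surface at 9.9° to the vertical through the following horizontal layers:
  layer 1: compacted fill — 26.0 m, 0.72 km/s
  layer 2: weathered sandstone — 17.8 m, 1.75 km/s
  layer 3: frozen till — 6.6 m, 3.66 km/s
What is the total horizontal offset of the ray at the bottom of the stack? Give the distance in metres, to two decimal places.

p = sin θ₁/V₁ = sin 9.9°/0.72 = 2.3879e-01 s/km is conserved through the stack.
Layer 1: θ = 9.90°; offset = 26.0·tan 9.90° = 4.5377 m.
Layer 2: sin θ = p·1.75 = 0.4179 → θ = 24.70°; offset = 17.8·tan 24.70° = 8.1875 m.
Layer 3: sin θ = p·3.66 = 0.8740 → θ = 60.92°; offset = 6.6·tan 60.92° = 11.8694 m.
Total horizontal offset = 24.5946 m.

24.59 m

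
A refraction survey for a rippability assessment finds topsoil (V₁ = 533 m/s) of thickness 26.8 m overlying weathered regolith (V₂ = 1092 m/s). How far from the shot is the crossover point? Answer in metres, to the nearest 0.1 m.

91.4 m

θ_c = arcsin(533/1092) = 29.22°, so cos θ_c = 0.8728 and tᵢ = 2h cos θ_c/V₁ = 0.0878 s.
At crossover x/V₁ = x/V₂ + tᵢ ⇒ x = tᵢ/(1/V₁ − 1/V₂) = 0.08777/(1.8762e-03 − 9.1575e-04) = 91.39 m.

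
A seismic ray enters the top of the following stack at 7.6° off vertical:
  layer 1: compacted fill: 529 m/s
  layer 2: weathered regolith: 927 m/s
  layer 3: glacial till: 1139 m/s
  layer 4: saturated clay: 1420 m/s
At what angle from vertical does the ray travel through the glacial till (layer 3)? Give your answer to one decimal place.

16.5°

Ray parameter p = sin 7.6° / 529 = 2.5001e-04 s/m.
sin θ_3 = p·V_3 = 2.5001e-04 × 1139 = 0.2848.
θ_3 = 16.54° from the vertical.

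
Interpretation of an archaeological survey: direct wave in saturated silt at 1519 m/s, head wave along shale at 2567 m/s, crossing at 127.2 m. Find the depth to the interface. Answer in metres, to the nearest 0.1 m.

32.2 m

x_cross = 2h·√((V₂+V₁)/(V₂−V₁)) → h = x_cross / (2·√((V₂+V₁)/(V₂−V₁))).
√((V₂+V₁)/(V₂−V₁)) = √((2567+1519)/(2567−1519)) = 1.9746.
h = 127.2 / (2·1.9746) = 32.21 m.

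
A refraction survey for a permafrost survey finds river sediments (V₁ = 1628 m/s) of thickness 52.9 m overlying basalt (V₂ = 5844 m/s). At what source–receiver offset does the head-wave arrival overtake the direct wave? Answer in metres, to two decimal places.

x_cross = 2h·√((V₂+V₁)/(V₂−V₁)).
(V₂+V₁)/(V₂−V₁) = (5844+1628)/(5844−1628) = 1.7723; √ = 1.3313.
x_cross = 2·52.9·1.3313 = 140.85 m.

140.85 m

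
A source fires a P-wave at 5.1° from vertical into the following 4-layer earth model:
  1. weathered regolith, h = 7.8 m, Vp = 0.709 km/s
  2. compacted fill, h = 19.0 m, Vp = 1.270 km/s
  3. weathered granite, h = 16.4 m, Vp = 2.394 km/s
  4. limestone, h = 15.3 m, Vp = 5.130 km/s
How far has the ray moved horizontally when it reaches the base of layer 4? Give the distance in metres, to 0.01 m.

Ray parameter p = sin 5.1° / 0.709 km/s = 1.2538e-01 s/km.
Layer 1: θ = 5.10°; offset = 7.8·tan 5.10° = 0.6961 m.
Layer 2: sin θ = p·1.270 = 0.1592 → θ = 9.16°; offset = 19.0·tan 9.16° = 3.0645 m.
Layer 3: sin θ = p·2.394 = 0.3002 → θ = 17.47°; offset = 16.4·tan 17.47° = 5.1606 m.
Layer 4: sin θ = p·5.130 = 0.6432 → θ = 40.03°; offset = 15.3·tan 40.03° = 12.8522 m.
Total horizontal offset = 21.7734 m.

21.77 m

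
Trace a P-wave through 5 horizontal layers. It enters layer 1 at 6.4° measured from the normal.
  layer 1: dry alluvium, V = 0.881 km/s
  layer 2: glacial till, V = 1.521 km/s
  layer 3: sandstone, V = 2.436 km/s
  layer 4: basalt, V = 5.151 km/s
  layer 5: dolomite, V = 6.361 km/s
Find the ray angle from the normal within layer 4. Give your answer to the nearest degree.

Snell's law across each interface conserves sin θ / V, so sin θ_4 = V_4·sin θ₁/V₁.
sin θ_4 = 5.151 × sin 6.4° / 0.881 = 0.6517.
θ_4 = arcsin 0.6517 = 40.67°.

41°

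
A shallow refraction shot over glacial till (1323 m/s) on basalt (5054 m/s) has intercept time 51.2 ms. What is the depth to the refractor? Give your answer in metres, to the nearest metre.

h = tᵢ·V₁·V₂ / (2·√(V₂²−V₁²)).
√(V₂²−V₁²) = √(5054² − 1323²) = 4877.8 m/s.
h = 0.0512 s × 1323 × 5054 / (2 × 4877.8) = 35.09 m.

35 m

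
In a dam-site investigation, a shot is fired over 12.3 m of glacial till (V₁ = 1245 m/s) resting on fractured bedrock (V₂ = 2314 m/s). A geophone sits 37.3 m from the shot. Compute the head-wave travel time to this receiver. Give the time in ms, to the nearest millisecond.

t = x/V₂ + 2h·√(V₂²−V₁²)/(V₁V₂).
√(V₂²−V₁²) = √(2314²−1245²) = 1950.5 m/s; delay term = 2·12.3·1950.5/(1245·2314) = 0.01666 s.
t = 37.3/2314 + 0.01666 = 0.03277 s.

33 ms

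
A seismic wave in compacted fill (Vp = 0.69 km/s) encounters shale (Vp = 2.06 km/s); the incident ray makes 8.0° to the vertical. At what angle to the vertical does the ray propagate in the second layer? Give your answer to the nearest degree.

Snell's law: sin θ₂ = (V₂/V₁)·sin θ₁ = (2.06/0.69)·sin 8.0° = 0.4155.
θ₂ = sin⁻¹(0.4155) = 24.55° (from vertical).

25°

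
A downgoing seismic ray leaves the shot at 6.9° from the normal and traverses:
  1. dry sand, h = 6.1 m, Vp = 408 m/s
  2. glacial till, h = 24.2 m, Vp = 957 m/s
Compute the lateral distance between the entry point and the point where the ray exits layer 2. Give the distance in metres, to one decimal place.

7.8 m

Apply Snell's law at each interface; in layer i the horizontal offset is hᵢ·tan θᵢ.
Layer 1: θ = 6.90°; offset = 6.1·tan 6.90° = 0.738 m.
Layer 2: sin θ = 957·sin 6.9°/408 = 0.2818, θ = 16.37°; offset = 24.2·tan 16.37° = 7.107 m.
Σ offsets = 7.846 m.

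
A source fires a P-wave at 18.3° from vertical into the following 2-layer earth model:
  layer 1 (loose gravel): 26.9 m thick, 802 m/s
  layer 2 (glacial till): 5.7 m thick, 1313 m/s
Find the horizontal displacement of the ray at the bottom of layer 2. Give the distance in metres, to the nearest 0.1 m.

Ray parameter p = sin 18.3° / 802 m/s = 3.9151e-04 s/m.
Layer 1: θ = 18.30°; offset = 26.9·tan 18.30° = 8.896 m.
Layer 2: sin θ = p·1313 = 0.5141 → θ = 30.93°; offset = 5.7·tan 30.93° = 3.416 m.
Total horizontal offset = 12.312 m.

12.3 m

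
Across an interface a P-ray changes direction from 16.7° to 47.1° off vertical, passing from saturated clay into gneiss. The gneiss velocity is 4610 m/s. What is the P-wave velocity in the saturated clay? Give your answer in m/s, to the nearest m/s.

1808 m/s

Snell's law: sin 16.7°/V₁ = sin 47.1°/V₂.
V₁ = V₂·sin 16.7°/sin 47.1° = 4610 × 0.3923 = 1808.40 m/s.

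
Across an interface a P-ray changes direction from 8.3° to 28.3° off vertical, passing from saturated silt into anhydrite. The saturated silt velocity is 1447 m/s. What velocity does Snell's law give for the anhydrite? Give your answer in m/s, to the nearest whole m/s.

Snell's law: sin 8.3°/V₁ = sin 28.3°/V₂.
V₂ = V₁·sin 28.3°/sin 8.3° = 1447 × 3.2842 = 4752.17 m/s.

4752 m/s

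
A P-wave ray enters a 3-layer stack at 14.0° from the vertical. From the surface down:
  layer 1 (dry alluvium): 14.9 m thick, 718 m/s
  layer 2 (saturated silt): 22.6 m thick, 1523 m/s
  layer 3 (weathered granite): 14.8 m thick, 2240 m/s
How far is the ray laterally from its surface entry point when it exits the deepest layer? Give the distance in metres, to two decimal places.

Ray parameter p = sin 14.0° / 718 m/s = 3.3694e-04 s/m.
Layer 1: θ = 14.00°; offset = 14.9·tan 14.00° = 3.7150 m.
Layer 2: sin θ = p·1523 = 0.5132 → θ = 30.87°; offset = 22.6·tan 30.87° = 13.5121 m.
Layer 3: sin θ = p·2240 = 0.7547 → θ = 49.00°; offset = 14.8·tan 49.00° = 17.0272 m.
Total horizontal offset = 34.2543 m.

34.25 m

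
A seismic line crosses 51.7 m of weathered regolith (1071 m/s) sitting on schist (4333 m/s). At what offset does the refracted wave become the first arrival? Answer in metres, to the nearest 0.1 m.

x_cross = 2h·√((V₂+V₁)/(V₂−V₁)).
(V₂+V₁)/(V₂−V₁) = (4333+1071)/(4333−1071) = 1.6567; √ = 1.2871.
x_cross = 2·51.7·1.2871 = 133.09 m.

133.1 m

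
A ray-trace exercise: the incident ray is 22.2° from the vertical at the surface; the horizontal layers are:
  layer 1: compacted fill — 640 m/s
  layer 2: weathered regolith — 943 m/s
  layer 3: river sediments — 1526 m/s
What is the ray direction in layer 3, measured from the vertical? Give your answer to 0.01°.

Ray parameter p = sin 22.2° / 640 = 5.9038e-04 s/m.
sin θ_3 = p·V_3 = 5.9038e-04 × 1526 = 0.9009.
θ_3 = 64.28° from the vertical.

64.28°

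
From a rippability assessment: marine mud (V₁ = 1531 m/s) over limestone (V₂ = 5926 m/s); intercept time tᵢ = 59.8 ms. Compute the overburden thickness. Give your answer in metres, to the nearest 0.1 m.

47.4 m

h = tᵢ·V₁·V₂ / (2·√(V₂²−V₁²)).
√(V₂²−V₁²) = √(5926² − 1531²) = 5724.8 m/s.
h = 0.0598 s × 1531 × 5926 / (2 × 5724.8) = 47.39 m.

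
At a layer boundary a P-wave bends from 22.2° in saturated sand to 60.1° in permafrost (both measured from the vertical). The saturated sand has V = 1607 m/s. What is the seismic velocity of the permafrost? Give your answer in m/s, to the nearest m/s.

3687 m/s

sin 22.2° = 0.3778; sin 60.1° = 0.8669.
V₂ = V₁·(sin θ₂/sin θ₁) = 1607·(0.8669/0.3778) = 3687.01 m/s.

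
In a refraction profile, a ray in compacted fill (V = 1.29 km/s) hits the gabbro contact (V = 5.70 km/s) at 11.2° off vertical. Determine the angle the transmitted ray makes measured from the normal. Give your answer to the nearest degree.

59°

Snell's law: sin θ₂ = (V₂/V₁)·sin θ₁ = (5.70/1.29)·sin 11.2° = 0.8582.
θ₂ = sin⁻¹(0.8582) = 59.12° (from vertical).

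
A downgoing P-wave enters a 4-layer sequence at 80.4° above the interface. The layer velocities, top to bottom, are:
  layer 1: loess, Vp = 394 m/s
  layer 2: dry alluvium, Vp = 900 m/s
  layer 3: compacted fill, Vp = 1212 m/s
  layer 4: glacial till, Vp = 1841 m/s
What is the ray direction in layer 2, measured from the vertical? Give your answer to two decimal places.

From the normal: θ₁ = 90° − 80.4° = 9.6°.
Snell's law across each interface conserves sin θ / V, so sin θ_2 = V_2·sin θ₁/V₁.
sin θ_2 = 900 × sin 9.6° / 394 = 0.3809.
θ_2 = arcsin 0.3809 = 22.39°.

22.39°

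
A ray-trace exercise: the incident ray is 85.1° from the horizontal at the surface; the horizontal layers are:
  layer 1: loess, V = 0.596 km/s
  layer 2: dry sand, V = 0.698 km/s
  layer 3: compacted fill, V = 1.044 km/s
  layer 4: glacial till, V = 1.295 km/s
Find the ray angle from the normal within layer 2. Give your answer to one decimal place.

From the normal: θ₁ = 90° − 85.1° = 4.9°.
Snell's law across each interface conserves sin θ / V, so sin θ_2 = V_2·sin θ₁/V₁.
sin θ_2 = 0.698 × sin 4.9° / 0.596 = 0.1000.
θ_2 = arcsin 0.1000 = 5.74°.

5.7°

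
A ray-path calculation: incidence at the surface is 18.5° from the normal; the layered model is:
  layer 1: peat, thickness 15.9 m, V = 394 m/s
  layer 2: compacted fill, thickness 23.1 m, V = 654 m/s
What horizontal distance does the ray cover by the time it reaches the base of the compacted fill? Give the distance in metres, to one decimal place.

19.6 m

Ray parameter p = sin 18.5° / 394 m/s = 8.0534e-04 s/m.
Layer 1: θ = 18.50°; offset = 15.9·tan 18.50° = 5.320 m.
Layer 2: sin θ = p·654 = 0.5267 → θ = 31.78°; offset = 23.1·tan 31.78° = 14.313 m.
Summing the layer offsets gives 19.633 m.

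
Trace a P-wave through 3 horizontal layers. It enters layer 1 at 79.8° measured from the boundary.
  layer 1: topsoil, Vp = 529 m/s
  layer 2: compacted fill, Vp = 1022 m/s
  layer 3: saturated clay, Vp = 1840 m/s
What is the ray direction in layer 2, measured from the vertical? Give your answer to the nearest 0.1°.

20.0°

From the normal: θ₁ = 90° − 79.8° = 10.2°.
Snell's law across each interface conserves sin θ / V, so sin θ_2 = V_2·sin θ₁/V₁.
sin θ_2 = 1022 × sin 10.2° / 529 = 0.3421.
θ_2 = arcsin 0.3421 = 20.01°.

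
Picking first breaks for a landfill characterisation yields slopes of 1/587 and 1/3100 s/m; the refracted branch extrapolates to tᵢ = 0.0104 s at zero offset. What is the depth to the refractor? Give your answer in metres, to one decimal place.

h = tᵢ·V₁·V₂ / (2·√(V₂²−V₁²)).
√(V₂²−V₁²) = √(3100² − 587²) = 3043.9 m/s.
h = 0.0104 s × 587 × 3100 / (2 × 3043.9) = 3.11 m.

3.1 m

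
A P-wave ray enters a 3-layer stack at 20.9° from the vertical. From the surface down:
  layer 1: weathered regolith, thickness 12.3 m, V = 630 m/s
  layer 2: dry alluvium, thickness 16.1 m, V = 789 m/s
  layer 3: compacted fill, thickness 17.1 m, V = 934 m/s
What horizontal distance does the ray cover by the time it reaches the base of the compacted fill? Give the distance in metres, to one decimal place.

p = sin θ₁/V₁ = sin 20.9°/630 = 5.6625e-04 s/m is conserved through the stack.
Layer 1: θ = 20.90°; offset = 12.3·tan 20.90° = 4.697 m.
Layer 2: sin θ = p·789 = 0.4468 → θ = 26.54°; offset = 16.1·tan 26.54° = 8.040 m.
Layer 3: sin θ = p·934 = 0.5289 → θ = 31.93°; offset = 17.1·tan 31.93° = 10.656 m.
Σ offsets = 23.393 m.

23.4 m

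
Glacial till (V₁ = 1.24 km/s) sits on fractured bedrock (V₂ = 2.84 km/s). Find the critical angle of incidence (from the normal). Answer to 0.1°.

25.9°

Critical incidence: sin θ_c = V₁/V₂ = 1.24/2.84 = 0.4366.
θ_c = arcsin 0.4366 = 25.89°.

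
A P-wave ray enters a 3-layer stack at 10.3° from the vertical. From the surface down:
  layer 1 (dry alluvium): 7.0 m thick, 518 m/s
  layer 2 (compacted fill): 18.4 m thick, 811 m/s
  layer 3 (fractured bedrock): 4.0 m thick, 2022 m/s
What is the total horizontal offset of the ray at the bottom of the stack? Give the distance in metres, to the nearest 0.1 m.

10.5 m

p = sin θ₁/V₁ = sin 10.3°/518 = 3.4518e-04 s/m is conserved through the stack.
Layer 1: θ = 10.30°; offset = 7.0·tan 10.30° = 1.272 m.
Layer 2: sin θ = p·811 = 0.2799 → θ = 16.26°; offset = 18.4·tan 16.26° = 5.365 m.
Layer 3: sin θ = p·2022 = 0.6979 → θ = 44.26°; offset = 4.0·tan 44.26° = 3.898 m.
Total horizontal offset = 10.536 m.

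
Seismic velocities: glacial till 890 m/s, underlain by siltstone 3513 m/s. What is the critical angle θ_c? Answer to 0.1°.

Critical incidence: sin θ_c = V₁/V₂ = 890/3513 = 0.2533.
θ_c = arcsin 0.2533 = 14.68°.

14.7°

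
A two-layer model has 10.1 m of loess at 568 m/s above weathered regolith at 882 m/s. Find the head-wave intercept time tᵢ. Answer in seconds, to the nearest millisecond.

0.027 s

θ_c = arcsin(V₁/V₂) = arcsin(568/882) = 40.09°; cos θ_c = 0.7650.
tᵢ = 2h·cos θ_c / V₁ = 2·10.1·0.7650 / 568 = 0.02721 s.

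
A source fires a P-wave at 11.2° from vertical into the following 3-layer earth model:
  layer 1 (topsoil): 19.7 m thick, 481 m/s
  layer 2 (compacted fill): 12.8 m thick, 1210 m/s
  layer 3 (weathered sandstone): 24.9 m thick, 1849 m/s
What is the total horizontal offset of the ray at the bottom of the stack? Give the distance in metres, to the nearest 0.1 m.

Apply Snell's law at each interface; in layer i the horizontal offset is hᵢ·tan θᵢ.
Layer 1: θ = 11.20°; offset = 19.7·tan 11.20° = 3.901 m.
Layer 2: sin θ = 1210·sin 11.2°/481 = 0.4886, θ = 29.25°; offset = 12.8·tan 29.25° = 7.168 m.
Layer 3: sin θ = 1849·sin 11.2°/481 = 0.7467, θ = 48.30°; offset = 24.9·tan 48.30° = 27.948 m.
Summing the layer offsets gives 39.017 m.

39.0 m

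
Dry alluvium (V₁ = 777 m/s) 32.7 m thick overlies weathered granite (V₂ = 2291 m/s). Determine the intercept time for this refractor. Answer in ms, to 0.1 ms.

79.2 ms

tᵢ = 2h·√(V₂²−V₁²)/(V₁V₂).
√(V₂²−V₁²) = √(2291²−777²) = 2155.2 m/s.
tᵢ = 2·32.7·2155.2/(777·2291) = 0.07918 s.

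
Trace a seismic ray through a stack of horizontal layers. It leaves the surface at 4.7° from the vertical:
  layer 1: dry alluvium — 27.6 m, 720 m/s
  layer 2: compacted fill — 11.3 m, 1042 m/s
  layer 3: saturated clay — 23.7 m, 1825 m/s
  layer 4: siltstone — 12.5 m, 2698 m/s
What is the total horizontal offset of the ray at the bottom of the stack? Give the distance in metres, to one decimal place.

p = sin θ₁/V₁ = sin 4.7°/720 = 1.1380e-04 s/m is conserved through the stack.
Layer 1: θ = 4.70°; offset = 27.6·tan 4.70° = 2.269 m.
Layer 2: sin θ = p·1042 = 0.1186 → θ = 6.81°; offset = 11.3·tan 6.81° = 1.350 m.
Layer 3: sin θ = p·1825 = 0.2077 → θ = 11.99°; offset = 23.7·tan 11.99° = 5.032 m.
Layer 4: sin θ = p·2698 = 0.3070 → θ = 17.88°; offset = 12.5·tan 17.88° = 4.033 m.
Σ offsets = 12.683 m.

12.7 m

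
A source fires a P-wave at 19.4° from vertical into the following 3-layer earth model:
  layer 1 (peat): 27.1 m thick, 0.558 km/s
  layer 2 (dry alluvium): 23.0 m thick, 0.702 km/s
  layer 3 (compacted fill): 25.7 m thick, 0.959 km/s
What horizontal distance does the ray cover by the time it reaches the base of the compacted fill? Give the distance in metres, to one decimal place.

Ray parameter p = sin 19.4° / 0.558 km/s = 5.9527e-01 s/km.
Layer 1: θ = 19.40°; offset = 27.1·tan 19.40° = 9.543 m.
Layer 2: sin θ = p·0.702 = 0.4179 → θ = 24.70°; offset = 23.0·tan 24.70° = 10.579 m.
Layer 3: sin θ = p·0.959 = 0.5709 → θ = 34.81°; offset = 25.7·tan 34.81° = 17.869 m.
Total horizontal offset = 37.992 m.

38.0 m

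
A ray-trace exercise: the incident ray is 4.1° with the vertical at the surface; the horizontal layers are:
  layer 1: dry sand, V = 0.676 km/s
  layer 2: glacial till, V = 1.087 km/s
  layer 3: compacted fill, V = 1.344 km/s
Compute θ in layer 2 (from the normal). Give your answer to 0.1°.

6.6°

Snell's law across each interface conserves sin θ / V, so sin θ_2 = V_2·sin θ₁/V₁.
sin θ_2 = 1.087 × sin 4.1° / 0.676 = 0.1150.
θ_2 = 6.60° from the vertical.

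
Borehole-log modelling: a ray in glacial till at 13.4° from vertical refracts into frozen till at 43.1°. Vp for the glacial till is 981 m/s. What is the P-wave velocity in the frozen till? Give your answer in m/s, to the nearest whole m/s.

Snell's law: sin 13.4°/V₁ = sin 43.1°/V₂.
V₂ = V₁·sin 43.1°/sin 13.4° = 981 × 2.9483 = 2892.33 m/s.

2892 m/s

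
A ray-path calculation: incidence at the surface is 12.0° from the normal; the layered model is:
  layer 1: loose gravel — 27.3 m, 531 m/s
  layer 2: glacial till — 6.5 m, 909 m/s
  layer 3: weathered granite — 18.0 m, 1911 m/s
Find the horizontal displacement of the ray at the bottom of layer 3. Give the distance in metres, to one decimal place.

28.6 m

Apply Snell's law at each interface; in layer i the horizontal offset is hᵢ·tan θᵢ.
Layer 1: θ = 12.00°; offset = 27.3·tan 12.00° = 5.803 m.
Layer 2: sin θ = 909·sin 12.0°/531 = 0.3559, θ = 20.85°; offset = 6.5·tan 20.85° = 2.476 m.
Layer 3: sin θ = 1911·sin 12.0°/531 = 0.7482, θ = 48.44°; offset = 18.0·tan 48.44° = 20.302 m.
Summing the layer offsets gives 28.580 m.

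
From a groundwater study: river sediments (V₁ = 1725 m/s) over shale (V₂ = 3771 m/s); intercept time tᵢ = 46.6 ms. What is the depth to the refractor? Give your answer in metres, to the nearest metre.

45 m

θ_c = arcsin(1725/3771) = 27.22°; cos θ_c = 0.8892.
tᵢ = 2h cos θ_c/V₁ ⇒ h = tᵢ·V₁/(2 cos θ_c) = 0.0466·1725/(2·0.8892) = 45.20 m.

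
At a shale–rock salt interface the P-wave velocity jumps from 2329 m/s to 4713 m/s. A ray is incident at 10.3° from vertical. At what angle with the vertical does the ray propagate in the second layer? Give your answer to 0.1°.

21.2°

Snell's law: sin θ₂ = (V₂/V₁)·sin θ₁ = (4713/2329)·sin 10.3° = 0.3618.
θ₂ = sin⁻¹(0.3618) = 21.21° (from vertical).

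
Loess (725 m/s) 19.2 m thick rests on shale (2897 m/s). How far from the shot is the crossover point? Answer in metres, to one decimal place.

x_cross = 2h·√((V₂+V₁)/(V₂−V₁)).
(V₂+V₁)/(V₂−V₁) = (2897+725)/(2897−725) = 1.6676; √ = 1.2914.
x_cross = 2·19.2·1.2914 = 49.59 m.

49.6 m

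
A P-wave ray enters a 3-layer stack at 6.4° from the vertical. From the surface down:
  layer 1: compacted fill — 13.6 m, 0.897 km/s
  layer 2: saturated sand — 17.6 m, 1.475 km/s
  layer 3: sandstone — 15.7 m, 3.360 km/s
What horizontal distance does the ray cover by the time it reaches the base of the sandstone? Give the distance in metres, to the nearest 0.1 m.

12.0 m

Ray parameter p = sin 6.4° / 0.897 km/s = 1.2427e-01 s/km.
Layer 1: θ = 6.40°; offset = 13.6·tan 6.40° = 1.525 m.
Layer 2: sin θ = p·1.475 = 0.1833 → θ = 10.56°; offset = 17.6·tan 10.56° = 3.282 m.
Layer 3: sin θ = p·3.360 = 0.4175 → θ = 24.68°; offset = 15.7·tan 24.68° = 7.214 m.
Summing the layer offsets gives 12.021 m.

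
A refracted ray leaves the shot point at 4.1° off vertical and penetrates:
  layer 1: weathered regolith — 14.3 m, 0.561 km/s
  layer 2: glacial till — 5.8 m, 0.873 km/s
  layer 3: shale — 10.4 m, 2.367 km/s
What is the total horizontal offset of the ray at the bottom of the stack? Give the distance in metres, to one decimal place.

5.0 m

p = sin θ₁/V₁ = sin 4.1°/0.561 = 1.2745e-01 s/km is conserved through the stack.
Layer 1: θ = 4.10°; offset = 14.3·tan 4.10° = 1.025 m.
Layer 2: sin θ = p·0.873 = 0.1113 → θ = 6.39°; offset = 5.8·tan 6.39° = 0.649 m.
Layer 3: sin θ = p·2.367 = 0.3017 → θ = 17.56°; offset = 10.4·tan 17.56° = 3.291 m.
Total horizontal offset = 4.965 m.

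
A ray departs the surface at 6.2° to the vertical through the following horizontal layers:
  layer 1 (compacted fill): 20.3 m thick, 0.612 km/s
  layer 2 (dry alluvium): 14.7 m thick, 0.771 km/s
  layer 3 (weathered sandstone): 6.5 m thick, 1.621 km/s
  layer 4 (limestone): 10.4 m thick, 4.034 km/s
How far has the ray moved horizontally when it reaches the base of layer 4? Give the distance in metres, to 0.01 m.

16.71 m

Apply Snell's law at each interface; in layer i the horizontal offset is hᵢ·tan θᵢ.
Layer 1: θ = 6.20°; offset = 20.3·tan 6.20° = 2.2053 m.
Layer 2: sin θ = 0.771·sin 6.2°/0.612 = 0.1361, θ = 7.82°; offset = 14.7·tan 7.82° = 2.0188 m.
Layer 3: sin θ = 1.621·sin 6.2°/0.612 = 0.2861, θ = 16.62°; offset = 6.5·tan 16.62° = 1.9405 m.
Layer 4: sin θ = 4.034·sin 6.2°/0.612 = 0.7119, θ = 45.39°; offset = 10.4·tan 45.39° = 10.5418 m.
Summing the layer offsets gives 16.7064 m.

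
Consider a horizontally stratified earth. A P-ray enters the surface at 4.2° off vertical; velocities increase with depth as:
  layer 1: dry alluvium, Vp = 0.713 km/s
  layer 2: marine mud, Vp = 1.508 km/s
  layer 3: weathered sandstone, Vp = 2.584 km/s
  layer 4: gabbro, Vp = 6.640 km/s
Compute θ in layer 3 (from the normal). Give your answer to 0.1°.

Ray parameter p = sin 4.2° / 0.713 = 1.0272e-01 s/km.
sin θ_3 = p·V_3 = 1.0272e-01 × 2.584 = 0.2654.
θ_3 = 15.39° from the vertical.

15.4°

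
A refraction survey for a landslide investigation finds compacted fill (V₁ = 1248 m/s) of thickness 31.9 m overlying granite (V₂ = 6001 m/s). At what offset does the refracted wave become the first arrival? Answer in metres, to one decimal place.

x_cross = 2h·√((V₂+V₁)/(V₂−V₁)).
(V₂+V₁)/(V₂−V₁) = (6001+1248)/(6001−1248) = 1.5251; √ = 1.2350.
x_cross = 2·31.9·1.2350 = 78.79 m.

78.8 m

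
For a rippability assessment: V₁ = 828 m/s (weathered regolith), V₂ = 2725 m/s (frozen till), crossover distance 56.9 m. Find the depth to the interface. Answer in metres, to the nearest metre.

x_cross = 2h·√((V₂+V₁)/(V₂−V₁)) → h = x_cross / (2·√((V₂+V₁)/(V₂−V₁))).
√((V₂+V₁)/(V₂−V₁)) = √((2725+828)/(2725−828)) = 1.3686.
h = 56.9 / (2·1.3686) = 20.79 m.

21 m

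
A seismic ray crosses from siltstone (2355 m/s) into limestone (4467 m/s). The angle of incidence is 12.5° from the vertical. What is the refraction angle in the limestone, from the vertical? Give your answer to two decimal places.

sin θ₁/V₁ = sin θ₂/V₂ ⇒ sin θ₂ = 4467·sin 12.5°/2355 = 4467·0.2164/2355 = 0.4105.
θ₂ = arcsin 0.4105 = 24.24° from the normal.

24.24°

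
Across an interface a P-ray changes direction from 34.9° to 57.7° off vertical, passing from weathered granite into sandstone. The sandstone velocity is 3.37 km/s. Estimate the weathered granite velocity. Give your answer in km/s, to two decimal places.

Snell's law: sin 34.9°/V₁ = sin 57.7°/V₂.
V₁ = V₂·sin 34.9°/sin 57.7° = 3.37 × 0.6769 = 2.28 km/s.

2.28 km/s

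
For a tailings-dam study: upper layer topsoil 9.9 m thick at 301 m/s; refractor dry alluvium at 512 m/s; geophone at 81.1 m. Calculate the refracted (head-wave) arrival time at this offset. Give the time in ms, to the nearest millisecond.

212 ms

t = x/V₂ + 2h·√(V₂²−V₁²)/(V₁V₂).
√(V₂²−V₁²) = √(512²−301²) = 414.2 m/s; delay term = 2·9.9·414.2/(301·512) = 0.05321 s.
t = 81.1/512 + 0.05321 = 0.21161 s.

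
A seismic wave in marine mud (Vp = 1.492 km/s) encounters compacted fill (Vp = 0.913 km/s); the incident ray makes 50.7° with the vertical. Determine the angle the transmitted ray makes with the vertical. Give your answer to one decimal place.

28.3°

Snell's law: sin θ₂ = (V₂/V₁)·sin θ₁ = (0.913/1.492)·sin 50.7° = 0.4735.
θ₂ = sin⁻¹(0.4735) = 28.26° (from vertical).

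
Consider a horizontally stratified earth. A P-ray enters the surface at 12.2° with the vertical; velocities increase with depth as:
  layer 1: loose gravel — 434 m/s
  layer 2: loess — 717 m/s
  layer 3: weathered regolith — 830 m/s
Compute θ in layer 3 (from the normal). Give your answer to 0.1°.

Ray parameter p = sin 12.2° / 434 = 4.8692e-04 s/m.
sin θ_3 = p·V_3 = 4.8692e-04 × 830 = 0.4041.
θ_3 = arcsin 0.4041 = 23.84°.

23.8°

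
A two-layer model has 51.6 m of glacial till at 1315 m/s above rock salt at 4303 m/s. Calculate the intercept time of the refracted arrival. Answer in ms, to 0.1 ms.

θ_c = arcsin(V₁/V₂) = arcsin(1315/4303) = 17.79°; cos θ_c = 0.9522.
tᵢ = 2h·cos θ_c / V₁ = 2·51.6·0.9522 / 1315 = 0.07472 s.

74.7 ms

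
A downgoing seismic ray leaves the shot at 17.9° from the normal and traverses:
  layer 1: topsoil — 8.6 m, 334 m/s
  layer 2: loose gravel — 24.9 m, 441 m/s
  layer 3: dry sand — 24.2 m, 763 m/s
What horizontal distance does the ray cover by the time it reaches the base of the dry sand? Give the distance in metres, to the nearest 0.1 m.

37.7 m

p = sin θ₁/V₁ = sin 17.9°/334 = 9.2023e-04 s/m is conserved through the stack.
Layer 1: θ = 17.90°; offset = 8.6·tan 17.90° = 2.778 m.
Layer 2: sin θ = p·441 = 0.4058 → θ = 23.94°; offset = 24.9·tan 23.94° = 11.056 m.
Layer 3: sin θ = p·763 = 0.7021 → θ = 44.60°; offset = 24.2·tan 44.60° = 23.863 m.
Σ offsets = 37.697 m.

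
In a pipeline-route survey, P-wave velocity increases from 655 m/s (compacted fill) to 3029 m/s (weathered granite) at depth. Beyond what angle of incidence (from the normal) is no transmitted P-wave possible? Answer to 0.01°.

12.49°

At critical incidence the refracted ray runs along the interface (θ₂ = 90°), so sin θ_c = V₁/V₂.
θ_c = arcsin(655/3029) = arcsin 0.2162 = 12.49°.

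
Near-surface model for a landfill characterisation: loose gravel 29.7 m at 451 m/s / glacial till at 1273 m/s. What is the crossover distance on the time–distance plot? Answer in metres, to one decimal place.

86.0 m

x_cross = 2h·√((V₂+V₁)/(V₂−V₁)).
(V₂+V₁)/(V₂−V₁) = (1273+451)/(1273−451) = 2.0973; √ = 1.4482.
x_cross = 2·29.7·1.4482 = 86.02 m.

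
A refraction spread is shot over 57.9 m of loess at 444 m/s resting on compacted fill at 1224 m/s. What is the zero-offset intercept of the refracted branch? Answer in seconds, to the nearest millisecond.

0.243 s

θ_c = arcsin(V₁/V₂) = arcsin(444/1224) = 21.27°; cos θ_c = 0.9319.
tᵢ = 2h·cos θ_c / V₁ = 2·57.9·0.9319 / 444 = 0.24305 s.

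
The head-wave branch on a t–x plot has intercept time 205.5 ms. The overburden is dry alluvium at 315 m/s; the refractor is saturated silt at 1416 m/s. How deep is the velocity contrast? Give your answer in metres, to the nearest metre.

θ_c = arcsin(315/1416) = 12.85°; cos θ_c = 0.9749.
tᵢ = 2h cos θ_c/V₁ ⇒ h = tᵢ·V₁/(2 cos θ_c) = 0.2055·315/(2·0.9749) = 33.20 m.

33 m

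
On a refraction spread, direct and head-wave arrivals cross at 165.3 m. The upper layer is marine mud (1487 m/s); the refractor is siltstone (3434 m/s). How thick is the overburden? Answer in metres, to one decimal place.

52.0 m

x_cross = 2h·√((V₂+V₁)/(V₂−V₁)) → h = x_cross / (2·√((V₂+V₁)/(V₂−V₁))).
√((V₂+V₁)/(V₂−V₁)) = √((3434+1487)/(3434−1487)) = 1.5898.
h = 165.3 / (2·1.5898) = 51.99 m.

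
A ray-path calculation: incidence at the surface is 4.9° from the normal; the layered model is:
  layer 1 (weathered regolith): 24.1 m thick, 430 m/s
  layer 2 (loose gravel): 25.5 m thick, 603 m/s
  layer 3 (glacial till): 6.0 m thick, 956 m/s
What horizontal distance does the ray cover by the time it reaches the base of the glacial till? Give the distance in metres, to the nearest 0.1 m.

6.3 m

Apply Snell's law at each interface; in layer i the horizontal offset is hᵢ·tan θᵢ.
Layer 1: θ = 4.90°; offset = 24.1·tan 4.90° = 2.066 m.
Layer 2: sin θ = 603·sin 4.9°/430 = 0.1198, θ = 6.88°; offset = 25.5·tan 6.88° = 3.077 m.
Layer 3: sin θ = 956·sin 4.9°/430 = 0.1899, θ = 10.95°; offset = 6.0·tan 10.95° = 1.161 m.
Σ offsets = 6.303 m.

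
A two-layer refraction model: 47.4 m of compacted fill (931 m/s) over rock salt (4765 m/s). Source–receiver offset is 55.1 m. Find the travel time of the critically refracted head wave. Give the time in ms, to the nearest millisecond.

111 ms

t = x/V₂ + 2h·√(V₂²−V₁²)/(V₁V₂).
√(V₂²−V₁²) = √(4765²−931²) = 4673.2 m/s; delay term = 2·47.4·4673.2/(931·4765) = 0.09986 s.
t = 55.1/4765 + 0.09986 = 0.11143 s.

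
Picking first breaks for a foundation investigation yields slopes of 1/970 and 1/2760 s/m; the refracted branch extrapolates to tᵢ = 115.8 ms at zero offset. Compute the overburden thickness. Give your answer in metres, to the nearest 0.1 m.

θ_c = arcsin(970/2760) = 20.58°; cos θ_c = 0.9362.
tᵢ = 2h cos θ_c/V₁ ⇒ h = tᵢ·V₁/(2 cos θ_c) = 0.1158·970/(2·0.9362) = 59.99 m.

60.0 m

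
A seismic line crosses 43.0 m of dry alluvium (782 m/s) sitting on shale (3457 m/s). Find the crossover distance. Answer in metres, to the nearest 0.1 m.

x_cross = 2h·√((V₂+V₁)/(V₂−V₁)).
(V₂+V₁)/(V₂−V₁) = (3457+782)/(3457−782) = 1.5847; √ = 1.2588.
x_cross = 2·43.0·1.2588 = 108.26 m.

108.3 m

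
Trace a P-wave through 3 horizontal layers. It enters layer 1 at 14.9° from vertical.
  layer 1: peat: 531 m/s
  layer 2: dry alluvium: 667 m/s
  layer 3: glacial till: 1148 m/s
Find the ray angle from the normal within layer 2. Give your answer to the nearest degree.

Snell's law across each interface conserves sin θ / V, so sin θ_2 = V_2·sin θ₁/V₁.
sin θ_2 = 667 × sin 14.9° / 531 = 0.3230.
θ_2 = 18.84° from the vertical.

19°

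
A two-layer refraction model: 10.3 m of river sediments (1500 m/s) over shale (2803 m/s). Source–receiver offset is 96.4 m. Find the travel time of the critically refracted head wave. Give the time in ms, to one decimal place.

46.0 ms

θ_c = arcsin(V₁/V₂) = arcsin(1500/2803) = 32.35°, cos θ_c = 0.8448.
Intercept time tᵢ = 2h cos θ_c / V₁ = 2·10.3·0.8448/1500 = 0.01160 s.
t = x/V₂ + tᵢ = 96.4/2803 + 0.01160 = 0.04599 s.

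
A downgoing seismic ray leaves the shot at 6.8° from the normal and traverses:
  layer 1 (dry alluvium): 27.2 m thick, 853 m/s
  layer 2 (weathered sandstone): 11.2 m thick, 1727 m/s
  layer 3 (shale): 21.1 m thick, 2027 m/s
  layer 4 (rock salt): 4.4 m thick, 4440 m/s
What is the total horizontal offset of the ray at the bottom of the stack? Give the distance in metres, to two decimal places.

p = sin θ₁/V₁ = sin 6.8°/853 = 1.3881e-04 s/m is conserved through the stack.
Layer 1: θ = 6.80°; offset = 27.2·tan 6.80° = 3.2434 m.
Layer 2: sin θ = p·1727 = 0.2397 → θ = 13.87°; offset = 11.2·tan 13.87° = 2.7655 m.
Layer 3: sin θ = p·2027 = 0.2814 → θ = 16.34°; offset = 21.1·tan 16.34° = 6.1868 m.
Layer 4: sin θ = p·4440 = 0.6163 → θ = 38.05°; offset = 4.4·tan 38.05° = 3.4435 m.
Summing the layer offsets gives 15.6392 m.

15.64 m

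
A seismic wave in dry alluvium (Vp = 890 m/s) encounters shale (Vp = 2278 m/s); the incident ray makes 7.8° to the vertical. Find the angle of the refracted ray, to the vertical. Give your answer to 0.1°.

sin θ₁/V₁ = sin θ₂/V₂ ⇒ sin θ₂ = 2278·sin 7.8°/890 = 2278·0.1357/890 = 0.3474.
θ₂ = sin⁻¹(0.3474) = 20.33° (from vertical).

20.3°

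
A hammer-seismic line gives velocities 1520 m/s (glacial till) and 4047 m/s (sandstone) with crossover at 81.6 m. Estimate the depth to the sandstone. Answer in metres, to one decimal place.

h = (x_cross/2)·√((V₂−V₁)/(V₂+V₁)).
(V₂−V₁)/(V₂+V₁) = (4047−1520)/(4047+1520) = 0.4539; √ = 0.6737.
h = (81.6/2)·0.6737 = 27.49 m.

27.5 m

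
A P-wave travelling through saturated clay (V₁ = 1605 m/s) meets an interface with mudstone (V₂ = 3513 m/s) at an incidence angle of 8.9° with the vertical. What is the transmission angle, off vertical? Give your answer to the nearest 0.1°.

sin θ₁/V₁ = sin θ₂/V₂ ⇒ sin θ₂ = 3513·sin 8.9°/1605 = 3513·0.1547/1605 = 0.3386.
θ₂ = arcsin 0.3386 = 19.79° from the normal.

19.8°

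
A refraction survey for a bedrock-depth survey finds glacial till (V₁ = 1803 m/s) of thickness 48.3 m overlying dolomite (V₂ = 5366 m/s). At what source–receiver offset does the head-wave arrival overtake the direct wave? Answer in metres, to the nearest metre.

θ_c = arcsin(1803/5366) = 19.63°, so cos θ_c = 0.9419 and tᵢ = 2h cos θ_c/V₁ = 0.0505 s.
At crossover x/V₁ = x/V₂ + tᵢ ⇒ x = tᵢ/(1/V₁ − 1/V₂) = 0.05046/(5.5463e-04 − 1.8636e-04) = 137.02 m.

137 m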